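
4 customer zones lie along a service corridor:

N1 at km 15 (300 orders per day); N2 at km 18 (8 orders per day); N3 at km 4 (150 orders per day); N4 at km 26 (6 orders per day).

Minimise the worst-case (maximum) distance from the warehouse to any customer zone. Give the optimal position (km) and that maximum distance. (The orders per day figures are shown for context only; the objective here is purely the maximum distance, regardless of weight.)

The 1-center on a line is the midpoint of the two extreme points: leftmost at 4, rightmost at 26.
Optimal location = (4 + 26)/2 = 15; maximum distance = (26 − 4)/2 = 11.

location 15, max distance 11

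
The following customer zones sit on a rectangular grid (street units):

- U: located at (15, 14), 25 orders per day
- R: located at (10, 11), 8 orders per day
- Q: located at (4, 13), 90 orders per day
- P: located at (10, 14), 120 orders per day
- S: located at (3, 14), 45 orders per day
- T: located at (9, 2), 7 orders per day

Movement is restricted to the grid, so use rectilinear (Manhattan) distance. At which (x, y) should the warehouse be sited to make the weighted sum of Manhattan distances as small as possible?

Manhattan distance separates: Σwᵢ(|x−xᵢ|+|y−yᵢ|) = Σwᵢ|x−xᵢ| + Σwᵢ|y−yᵢ|, so x and y are optimised independently as 1-D weighted medians.
Total weight W = 295; half = 147.5.
x-coordinate, sorted with cumulative weight:
  x=3 (S, w=45) cum 45
  x=4 (Q, w=90) cum 135
  x=9 (T, w=7) cum 142
  x=10 (R, w=8) cum 150  ← median
  x=10 (P, w=120) cum 270
  x=15 (U, w=25) cum 295
⇒ x* = 10
y-coordinate, sorted with cumulative weight:
  y=2 (T, w=7) cum 7
  y=11 (R, w=8) cum 15
  y=13 (Q, w=90) cum 105
  y=14 (U, w=25) cum 130
  y=14 (P, w=120) cum 250  ← median
  y=14 (S, w=45) cum 295
⇒ y* = 14

(10, 14)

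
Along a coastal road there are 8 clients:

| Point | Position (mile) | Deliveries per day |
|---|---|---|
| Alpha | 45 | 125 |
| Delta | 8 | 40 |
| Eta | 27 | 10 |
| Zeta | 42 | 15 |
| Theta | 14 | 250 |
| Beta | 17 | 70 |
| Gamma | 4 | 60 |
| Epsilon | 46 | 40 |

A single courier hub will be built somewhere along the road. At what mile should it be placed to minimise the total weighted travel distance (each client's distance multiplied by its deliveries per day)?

x = 14

For a sum of weighted absolute distances on a line, the optimum is the weighted median (not the mean). Total weight W = 610; half-weight = 305.
Sort by position and accumulate weight:
  mile 4 (Gamma, w=60) → cum 60
  mile 8 (Delta, w=40) → cum 100
  mile 14 (Theta, w=250) → cum 350  ≥ 305 → median here
  mile 17 (Beta, w=70) → cum 420
  mile 27 (Eta, w=10) → cum 430
  mile 42 (Zeta, w=15) → cum 445
  mile 45 (Alpha, w=125) → cum 570
  mile 46 (Epsilon, w=40) → cum 610
Optimal location: mile 14.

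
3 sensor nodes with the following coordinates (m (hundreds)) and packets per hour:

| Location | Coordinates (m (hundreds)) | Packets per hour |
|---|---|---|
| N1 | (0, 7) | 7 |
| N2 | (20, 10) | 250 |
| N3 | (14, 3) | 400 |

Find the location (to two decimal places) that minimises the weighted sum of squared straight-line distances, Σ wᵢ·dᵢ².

(16.13, 5.71)

The minimiser of Σwᵢ‖p−pᵢ‖² is the weighted centroid p* = (Σwᵢpᵢ)/(Σwᵢ).
Σwᵢ = 657.
Σwᵢxᵢ = 7·0 + 250·20 + 400·14 = 10600.
Σwᵢyᵢ = 7·7 + 250·10 + 400·3 = 3749.
x* = 10600/657 = 16.13, y* = 3749/657 = 5.71.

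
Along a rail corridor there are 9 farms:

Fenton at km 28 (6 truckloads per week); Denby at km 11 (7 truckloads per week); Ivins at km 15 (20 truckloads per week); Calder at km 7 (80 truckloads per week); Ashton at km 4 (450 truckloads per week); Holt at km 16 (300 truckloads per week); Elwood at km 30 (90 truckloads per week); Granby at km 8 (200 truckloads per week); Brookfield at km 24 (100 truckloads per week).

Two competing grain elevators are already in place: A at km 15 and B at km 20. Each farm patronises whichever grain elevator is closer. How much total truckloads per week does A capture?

1057

The indifferent point is the midpoint (15+20)/2 = 17.5; farms left of it (closer to A at 15) go to A, those right go to B.
  Ashton at 4 (w=450) → A
  Calder at 7 (w=80) → A
  Granby at 8 (w=200) → A
  Denby at 11 (w=7) → A
  Ivins at 15 (w=20) → A
  Holt at 16 (w=300) → A
  Brookfield at 24 (w=100) → B
  Fenton at 28 (w=6) → B
  Elwood at 30 (w=90) → B
A captures 1057; B captures 196.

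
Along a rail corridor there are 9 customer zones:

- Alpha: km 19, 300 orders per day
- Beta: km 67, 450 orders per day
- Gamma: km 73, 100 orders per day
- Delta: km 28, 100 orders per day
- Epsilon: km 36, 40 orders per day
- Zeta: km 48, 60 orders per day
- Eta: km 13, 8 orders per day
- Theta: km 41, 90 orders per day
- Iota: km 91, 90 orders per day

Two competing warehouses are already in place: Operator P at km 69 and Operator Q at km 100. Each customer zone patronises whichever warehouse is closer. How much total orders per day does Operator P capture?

The indifferent point is the midpoint (69+100)/2 = 84.5; customer zones left of it (closer to Operator P at 69) go to Operator P, those right go to Operator Q.
  Eta at 13 (w=8) → Operator P
  Alpha at 19 (w=300) → Operator P
  Delta at 28 (w=100) → Operator P
  Epsilon at 36 (w=40) → Operator P
  Theta at 41 (w=90) → Operator P
  Zeta at 48 (w=60) → Operator P
  Beta at 67 (w=450) → Operator P
  Gamma at 73 (w=100) → Operator P
  Iota at 91 (w=90) → Operator Q
Operator P captures 1148; Operator Q captures 90.

1148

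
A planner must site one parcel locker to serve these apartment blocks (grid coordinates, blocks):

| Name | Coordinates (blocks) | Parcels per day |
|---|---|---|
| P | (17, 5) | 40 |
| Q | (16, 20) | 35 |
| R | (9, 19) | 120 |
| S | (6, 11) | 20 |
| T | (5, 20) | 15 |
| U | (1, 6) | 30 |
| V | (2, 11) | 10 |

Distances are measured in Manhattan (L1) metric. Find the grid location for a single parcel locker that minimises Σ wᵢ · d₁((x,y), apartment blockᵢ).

(9, 19)

Manhattan distance separates: Σwᵢ(|x−xᵢ|+|y−yᵢ|) = Σwᵢ|x−xᵢ| + Σwᵢ|y−yᵢ|, so x and y are optimised independently as 1-D weighted medians.
Total weight W = 270; half = 135.
x-coordinate, sorted with cumulative weight:
  x=1 (U, w=30) cum 30
  x=2 (V, w=10) cum 40
  x=5 (T, w=15) cum 55
  x=6 (S, w=20) cum 75
  x=9 (R, w=120) cum 195  ← median
  x=16 (Q, w=35) cum 230
  x=17 (P, w=40) cum 270
⇒ x* = 9
y-coordinate, sorted with cumulative weight:
  y=5 (P, w=40) cum 40
  y=6 (U, w=30) cum 70
  y=11 (S, w=20) cum 90
  y=11 (V, w=10) cum 100
  y=19 (R, w=120) cum 220  ← median
  y=20 (Q, w=35) cum 255
  y=20 (T, w=15) cum 270
⇒ y* = 19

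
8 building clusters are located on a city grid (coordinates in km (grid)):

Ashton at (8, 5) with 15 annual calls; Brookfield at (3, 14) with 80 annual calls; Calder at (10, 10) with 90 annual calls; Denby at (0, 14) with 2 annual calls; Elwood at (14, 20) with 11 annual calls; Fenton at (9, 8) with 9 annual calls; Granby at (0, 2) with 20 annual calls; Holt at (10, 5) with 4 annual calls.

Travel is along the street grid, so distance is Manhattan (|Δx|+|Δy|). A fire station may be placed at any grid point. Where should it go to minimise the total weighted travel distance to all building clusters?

(8, 10)

Manhattan distance separates: Σwᵢ(|x−xᵢ|+|y−yᵢ|) = Σwᵢ|x−xᵢ| + Σwᵢ|y−yᵢ|, so x and y are optimised independently as 1-D weighted medians.
Total weight W = 231; half = 115.5.
x-coordinate, sorted with cumulative weight:
  x=0 (Denby, w=2) cum 2
  x=0 (Granby, w=20) cum 22
  x=3 (Brookfield, w=80) cum 102
  x=8 (Ashton, w=15) cum 117  ← median
  x=9 (Fenton, w=9) cum 126
  x=10 (Calder, w=90) cum 216
  x=10 (Holt, w=4) cum 220
  x=14 (Elwood, w=11) cum 231
⇒ x* = 8
y-coordinate, sorted with cumulative weight:
  y=2 (Granby, w=20) cum 20
  y=5 (Ashton, w=15) cum 35
  y=5 (Holt, w=4) cum 39
  y=8 (Fenton, w=9) cum 48
  y=10 (Calder, w=90) cum 138  ← median
  y=14 (Brookfield, w=80) cum 218
  y=14 (Denby, w=2) cum 220
  y=20 (Elwood, w=11) cum 231
⇒ y* = 10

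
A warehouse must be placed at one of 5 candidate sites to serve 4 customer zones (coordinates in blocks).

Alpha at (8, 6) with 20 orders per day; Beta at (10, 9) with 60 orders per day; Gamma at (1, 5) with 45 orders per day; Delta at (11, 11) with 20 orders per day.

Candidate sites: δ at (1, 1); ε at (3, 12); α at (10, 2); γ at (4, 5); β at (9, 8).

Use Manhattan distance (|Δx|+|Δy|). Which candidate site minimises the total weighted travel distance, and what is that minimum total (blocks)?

β, total 775 blocks

Total weighted distance at each candidate:
  δ (1, 1): total = 1840
  ε (3, 12): total = 1405
  α (10, 2): total = 1280
  γ (4, 5): total = 1095
  β (9, 8): total = 775
Minimum is at β with total 775 blocks.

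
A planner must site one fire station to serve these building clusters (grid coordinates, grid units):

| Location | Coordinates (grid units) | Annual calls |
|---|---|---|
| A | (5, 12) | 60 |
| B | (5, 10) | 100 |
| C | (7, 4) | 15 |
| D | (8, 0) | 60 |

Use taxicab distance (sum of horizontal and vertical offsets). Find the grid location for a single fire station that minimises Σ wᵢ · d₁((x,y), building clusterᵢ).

Manhattan distance separates: Σwᵢ(|x−xᵢ|+|y−yᵢ|) = Σwᵢ|x−xᵢ| + Σwᵢ|y−yᵢ|, so x and y are optimised independently as 1-D weighted medians.
Total weight W = 235; half = 117.5.
x-coordinate, sorted with cumulative weight:
  x=5 (A, w=60) cum 60
  x=5 (B, w=100) cum 160  ← median
  x=7 (C, w=15) cum 175
  x=8 (D, w=60) cum 235
⇒ x* = 5
y-coordinate, sorted with cumulative weight:
  y=0 (D, w=60) cum 60
  y=4 (C, w=15) cum 75
  y=10 (B, w=100) cum 175  ← median
  y=12 (A, w=60) cum 235
⇒ y* = 10

(5, 10)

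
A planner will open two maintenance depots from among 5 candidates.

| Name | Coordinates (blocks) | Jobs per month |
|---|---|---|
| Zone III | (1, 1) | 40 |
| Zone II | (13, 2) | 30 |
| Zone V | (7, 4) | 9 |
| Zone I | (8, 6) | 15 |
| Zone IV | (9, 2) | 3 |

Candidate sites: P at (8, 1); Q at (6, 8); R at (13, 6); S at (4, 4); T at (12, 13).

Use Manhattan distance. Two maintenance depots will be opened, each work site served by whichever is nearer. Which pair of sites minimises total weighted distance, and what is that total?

Evaluate every pair (each demand assigned to the nearer of the two):
  {R, S}: total = 483
  {P, R}: total = 517
  {P, S}: total = 528
  {P, Q}: total = 562
  {P, T}: total = 577
  {Q, S}: total = 678
  {S, T}: total = 708
  {Q, R}: total = 729
  {R, T}: total = 971
  {Q, T}: total = 972
Best pair: {R, S} with total 483.

{R, S}, total 483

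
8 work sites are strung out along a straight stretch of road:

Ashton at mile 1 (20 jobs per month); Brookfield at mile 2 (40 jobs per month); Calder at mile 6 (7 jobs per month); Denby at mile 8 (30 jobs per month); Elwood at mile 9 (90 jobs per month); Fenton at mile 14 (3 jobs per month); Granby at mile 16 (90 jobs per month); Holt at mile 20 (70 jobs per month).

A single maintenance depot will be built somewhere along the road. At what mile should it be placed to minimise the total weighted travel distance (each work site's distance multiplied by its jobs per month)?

For a sum of weighted absolute distances on a line, the optimum is the weighted median (not the mean). Total weight W = 350; half-weight = 175.
Sort by position and accumulate weight:
  mile 1 (Ashton, w=20) → cum 20
  mile 2 (Brookfield, w=40) → cum 60
  mile 6 (Calder, w=7) → cum 67
  mile 8 (Denby, w=30) → cum 97
  mile 9 (Elwood, w=90) → cum 187  ≥ 175 → median here
  mile 14 (Fenton, w=3) → cum 190
  mile 16 (Granby, w=90) → cum 280
  mile 20 (Holt, w=70) → cum 350
Optimal location: mile 9.

x = 9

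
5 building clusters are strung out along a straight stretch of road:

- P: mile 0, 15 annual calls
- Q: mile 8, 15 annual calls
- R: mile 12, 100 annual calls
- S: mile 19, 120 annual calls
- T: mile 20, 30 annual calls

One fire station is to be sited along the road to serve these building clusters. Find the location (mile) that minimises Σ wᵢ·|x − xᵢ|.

For a sum of weighted absolute distances on a line, the optimum is the weighted median (not the mean). Total weight W = 280; half-weight = 140.
Sort by position and accumulate weight:
  mile 0 (P, w=15) → cum 15
  mile 8 (Q, w=15) → cum 30
  mile 12 (R, w=100) → cum 130
  mile 19 (S, w=120) → cum 250  ≥ 140 → median here
  mile 20 (T, w=30) → cum 280
Optimal location: mile 19.

x = 19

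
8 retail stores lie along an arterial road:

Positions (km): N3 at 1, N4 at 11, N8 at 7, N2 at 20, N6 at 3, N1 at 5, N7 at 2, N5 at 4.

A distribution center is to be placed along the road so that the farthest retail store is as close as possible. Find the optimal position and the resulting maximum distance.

The 1-center on a line is the midpoint of the two extreme points: leftmost at 1, rightmost at 20.
Optimal location = (1 + 20)/2 = 10.5; maximum distance = (20 − 1)/2 = 9.5.

location 10.5, max distance 9.5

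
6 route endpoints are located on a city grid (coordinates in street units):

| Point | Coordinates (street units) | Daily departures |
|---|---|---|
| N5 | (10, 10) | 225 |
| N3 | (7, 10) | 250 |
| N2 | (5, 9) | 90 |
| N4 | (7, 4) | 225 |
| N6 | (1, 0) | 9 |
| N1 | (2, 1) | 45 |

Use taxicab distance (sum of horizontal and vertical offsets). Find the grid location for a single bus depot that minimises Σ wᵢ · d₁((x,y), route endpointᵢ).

Manhattan distance separates: Σwᵢ(|x−xᵢ|+|y−yᵢ|) = Σwᵢ|x−xᵢ| + Σwᵢ|y−yᵢ|, so x and y are optimised independently as 1-D weighted medians.
Total weight W = 844; half = 422.
x-coordinate, sorted with cumulative weight:
  x=1 (N6, w=9) cum 9
  x=2 (N1, w=45) cum 54
  x=5 (N2, w=90) cum 144
  x=7 (N3, w=250) cum 394
  x=7 (N4, w=225) cum 619  ← median
  x=10 (N5, w=225) cum 844
⇒ x* = 7
y-coordinate, sorted with cumulative weight:
  y=0 (N6, w=9) cum 9
  y=1 (N1, w=45) cum 54
  y=4 (N4, w=225) cum 279
  y=9 (N2, w=90) cum 369
  y=10 (N5, w=225) cum 594  ← median
  y=10 (N3, w=250) cum 844
⇒ y* = 10

(7, 10)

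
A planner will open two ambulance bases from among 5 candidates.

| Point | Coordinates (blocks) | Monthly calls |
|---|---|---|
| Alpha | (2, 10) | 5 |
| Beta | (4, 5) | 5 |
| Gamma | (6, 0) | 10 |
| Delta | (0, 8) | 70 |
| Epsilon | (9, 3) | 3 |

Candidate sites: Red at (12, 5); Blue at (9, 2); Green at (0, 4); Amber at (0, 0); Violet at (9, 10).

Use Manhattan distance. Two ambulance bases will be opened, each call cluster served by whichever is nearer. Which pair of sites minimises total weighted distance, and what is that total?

Evaluate every pair (each demand assigned to the nearer of the two):
  {Blue, Green}: total = 398
  {Green, Amber}: total = 435
  {Red, Green}: total = 460
  {Green, Violet}: total = 461
  {Blue, Amber}: total = 713
  {Amber, Violet}: total = 721
  {Red, Amber}: total = 735
  {Blue, Violet}: total = 898
  {Red, Violet}: total = 970
  {Red, Blue}: total = 1218
Best pair: {Blue, Green} with total 398.

{Blue, Green}, total 398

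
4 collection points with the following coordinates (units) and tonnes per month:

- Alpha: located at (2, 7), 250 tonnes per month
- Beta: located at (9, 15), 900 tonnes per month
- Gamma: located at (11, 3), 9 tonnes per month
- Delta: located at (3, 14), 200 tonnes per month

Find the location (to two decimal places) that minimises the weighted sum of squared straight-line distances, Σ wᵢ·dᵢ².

(6.84, 13.30)

The minimiser of Σwᵢ‖p−pᵢ‖² is the weighted centroid p* = (Σwᵢpᵢ)/(Σwᵢ).
Σwᵢ = 1359.
Σwᵢxᵢ = 250·2 + 900·9 + 9·11 + 200·3 = 9299.
Σwᵢyᵢ = 250·7 + 900·15 + 9·3 + 200·14 = 18077.
x* = 9299/1359 = 6.84, y* = 18077/1359 = 13.30.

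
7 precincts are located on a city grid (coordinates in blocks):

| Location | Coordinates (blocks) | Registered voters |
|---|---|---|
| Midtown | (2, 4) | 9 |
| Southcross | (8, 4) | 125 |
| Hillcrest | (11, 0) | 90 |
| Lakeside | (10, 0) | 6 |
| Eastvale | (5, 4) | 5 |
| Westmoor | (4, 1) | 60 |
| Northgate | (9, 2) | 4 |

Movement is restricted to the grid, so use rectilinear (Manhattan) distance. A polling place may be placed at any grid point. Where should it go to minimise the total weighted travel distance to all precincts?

Manhattan distance separates: Σwᵢ(|x−xᵢ|+|y−yᵢ|) = Σwᵢ|x−xᵢ| + Σwᵢ|y−yᵢ|, so x and y are optimised independently as 1-D weighted medians.
Total weight W = 299; half = 149.5.
x-coordinate, sorted with cumulative weight:
  x=2 (Midtown, w=9) cum 9
  x=4 (Westmoor, w=60) cum 69
  x=5 (Eastvale, w=5) cum 74
  x=8 (Southcross, w=125) cum 199  ← median
  x=9 (Northgate, w=4) cum 203
  x=10 (Lakeside, w=6) cum 209
  x=11 (Hillcrest, w=90) cum 299
⇒ x* = 8
y-coordinate, sorted with cumulative weight:
  y=0 (Hillcrest, w=90) cum 90
  y=0 (Lakeside, w=6) cum 96
  y=1 (Westmoor, w=60) cum 156  ← median
  y=2 (Northgate, w=4) cum 160
  y=4 (Midtown, w=9) cum 169
  y=4 (Southcross, w=125) cum 294
  y=4 (Eastvale, w=5) cum 299
⇒ y* = 1

(8, 1)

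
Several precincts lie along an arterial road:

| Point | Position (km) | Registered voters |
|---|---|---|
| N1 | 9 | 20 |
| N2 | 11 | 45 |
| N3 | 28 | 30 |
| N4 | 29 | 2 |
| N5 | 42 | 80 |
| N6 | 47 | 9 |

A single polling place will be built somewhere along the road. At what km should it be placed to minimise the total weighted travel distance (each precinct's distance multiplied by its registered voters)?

For a sum of weighted absolute distances on a line, the optimum is the weighted median (not the mean). Total weight W = 186; half-weight = 93.
Sort by position and accumulate weight:
  km 9 (N1, w=20) → cum 20
  km 11 (N2, w=45) → cum 65
  km 28 (N3, w=30) → cum 95  ≥ 93 → median here
  km 29 (N4, w=2) → cum 97
  km 42 (N5, w=80) → cum 177
  km 47 (N6, w=9) → cum 186
Optimal location: km 28.

x = 28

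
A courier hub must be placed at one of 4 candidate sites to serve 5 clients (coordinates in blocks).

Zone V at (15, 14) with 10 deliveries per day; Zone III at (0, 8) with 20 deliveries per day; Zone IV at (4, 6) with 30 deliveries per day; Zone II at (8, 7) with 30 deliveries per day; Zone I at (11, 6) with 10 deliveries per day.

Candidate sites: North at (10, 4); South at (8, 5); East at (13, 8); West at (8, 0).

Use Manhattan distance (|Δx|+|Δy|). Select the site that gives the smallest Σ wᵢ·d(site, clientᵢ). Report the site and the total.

Total weighted distance at each candidate:
  North (10, 4): total = 850
  South (8, 5): total = 630
  East (13, 8): total = 890
  West (8, 0): total = 1130
Minimum is at South with total 630 blocks.

South, total 630 blocks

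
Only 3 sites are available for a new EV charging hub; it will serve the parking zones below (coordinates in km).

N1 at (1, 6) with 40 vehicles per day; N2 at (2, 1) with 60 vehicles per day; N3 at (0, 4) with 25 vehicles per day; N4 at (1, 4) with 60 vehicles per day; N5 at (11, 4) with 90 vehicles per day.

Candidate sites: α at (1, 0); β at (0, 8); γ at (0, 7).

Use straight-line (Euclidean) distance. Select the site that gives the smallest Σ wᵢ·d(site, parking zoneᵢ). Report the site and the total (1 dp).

Total weighted distance at each candidate:
  α (1, 0): total = 1637.3
  β (0, 8): total = 1927.1
  γ (0, 7): total = 1726.9
Minimum is at α with total 1637.3 km.

α, total 1637.3 km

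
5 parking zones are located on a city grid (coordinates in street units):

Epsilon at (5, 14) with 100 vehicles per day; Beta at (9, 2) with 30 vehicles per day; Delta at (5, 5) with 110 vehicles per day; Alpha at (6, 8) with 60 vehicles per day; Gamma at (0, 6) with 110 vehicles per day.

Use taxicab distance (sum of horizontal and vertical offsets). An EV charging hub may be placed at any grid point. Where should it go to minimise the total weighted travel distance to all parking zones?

(5, 6)

Manhattan distance separates: Σwᵢ(|x−xᵢ|+|y−yᵢ|) = Σwᵢ|x−xᵢ| + Σwᵢ|y−yᵢ|, so x and y are optimised independently as 1-D weighted medians.
Total weight W = 410; half = 205.
x-coordinate, sorted with cumulative weight:
  x=0 (Gamma, w=110) cum 110
  x=5 (Epsilon, w=100) cum 210  ← median
  x=5 (Delta, w=110) cum 320
  x=6 (Alpha, w=60) cum 380
  x=9 (Beta, w=30) cum 410
⇒ x* = 5
y-coordinate, sorted with cumulative weight:
  y=2 (Beta, w=30) cum 30
  y=5 (Delta, w=110) cum 140
  y=6 (Gamma, w=110) cum 250  ← median
  y=8 (Alpha, w=60) cum 310
  y=14 (Epsilon, w=100) cum 410
⇒ y* = 6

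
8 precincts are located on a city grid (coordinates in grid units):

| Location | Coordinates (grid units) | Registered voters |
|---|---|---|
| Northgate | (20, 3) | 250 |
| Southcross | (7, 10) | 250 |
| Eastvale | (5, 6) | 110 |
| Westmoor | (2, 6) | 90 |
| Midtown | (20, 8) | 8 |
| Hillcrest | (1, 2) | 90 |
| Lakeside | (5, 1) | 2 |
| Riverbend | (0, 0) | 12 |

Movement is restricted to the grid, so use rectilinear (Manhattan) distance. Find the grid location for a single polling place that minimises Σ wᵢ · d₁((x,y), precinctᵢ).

(7, 6)

Manhattan distance separates: Σwᵢ(|x−xᵢ|+|y−yᵢ|) = Σwᵢ|x−xᵢ| + Σwᵢ|y−yᵢ|, so x and y are optimised independently as 1-D weighted medians.
Total weight W = 812; half = 406.
x-coordinate, sorted with cumulative weight:
  x=0 (Riverbend, w=12) cum 12
  x=1 (Hillcrest, w=90) cum 102
  x=2 (Westmoor, w=90) cum 192
  x=5 (Eastvale, w=110) cum 302
  x=5 (Lakeside, w=2) cum 304
  x=7 (Southcross, w=250) cum 554  ← median
  x=20 (Northgate, w=250) cum 804
  x=20 (Midtown, w=8) cum 812
⇒ x* = 7
y-coordinate, sorted with cumulative weight:
  y=0 (Riverbend, w=12) cum 12
  y=1 (Lakeside, w=2) cum 14
  y=2 (Hillcrest, w=90) cum 104
  y=3 (Northgate, w=250) cum 354
  y=6 (Eastvale, w=110) cum 464  ← median
  y=6 (Westmoor, w=90) cum 554
  y=8 (Midtown, w=8) cum 562
  y=10 (Southcross, w=250) cum 812
⇒ y* = 6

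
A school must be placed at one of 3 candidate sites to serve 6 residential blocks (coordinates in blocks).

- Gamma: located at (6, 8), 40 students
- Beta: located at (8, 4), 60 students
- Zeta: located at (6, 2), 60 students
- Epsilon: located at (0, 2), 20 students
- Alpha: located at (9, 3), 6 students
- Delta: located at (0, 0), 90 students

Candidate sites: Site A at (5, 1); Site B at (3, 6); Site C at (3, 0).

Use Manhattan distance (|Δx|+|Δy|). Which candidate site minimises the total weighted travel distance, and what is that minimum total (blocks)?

Site A, total 1496 blocks

Total weighted distance at each candidate:
  Site A (5, 1): total = 1496
  Site B (3, 6): total = 2044
  Site C (3, 0): total = 1704
Minimum is at Site A with total 1496 blocks.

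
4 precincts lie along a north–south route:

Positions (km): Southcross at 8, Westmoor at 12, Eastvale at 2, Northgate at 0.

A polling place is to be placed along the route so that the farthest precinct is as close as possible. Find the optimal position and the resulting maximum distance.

location 6, max distance 6

The 1-center on a line is the midpoint of the two extreme points: leftmost at 0, rightmost at 12.
Optimal location = (0 + 12)/2 = 6; maximum distance = (12 − 0)/2 = 6.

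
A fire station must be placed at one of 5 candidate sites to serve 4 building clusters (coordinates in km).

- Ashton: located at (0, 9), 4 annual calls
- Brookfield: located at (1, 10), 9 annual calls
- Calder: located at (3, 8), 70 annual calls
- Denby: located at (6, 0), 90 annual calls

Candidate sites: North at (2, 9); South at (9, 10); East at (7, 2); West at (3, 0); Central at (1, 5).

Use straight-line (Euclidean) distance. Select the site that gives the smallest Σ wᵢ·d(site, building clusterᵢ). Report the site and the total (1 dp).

Total weighted distance at each candidate:
  North (2, 9): total = 1006.1
  South (9, 10): total = 1490.6
  East (7, 2): total = 835.6
  West (3, 0): total = 959.7
  Central (1, 5): total = 950.3
Minimum is at East with total 835.6 km.

East, total 835.6 km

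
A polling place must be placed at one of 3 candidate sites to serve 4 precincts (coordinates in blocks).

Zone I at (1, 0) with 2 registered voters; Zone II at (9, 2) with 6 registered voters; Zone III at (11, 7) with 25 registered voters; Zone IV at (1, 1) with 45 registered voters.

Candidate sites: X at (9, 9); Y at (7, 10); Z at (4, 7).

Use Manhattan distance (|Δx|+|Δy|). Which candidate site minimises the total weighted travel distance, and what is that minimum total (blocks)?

Total weighted distance at each candidate:
  X (9, 9): total = 896
  Y (7, 10): total = 942
  Z (4, 7): total = 660
Minimum is at Z with total 660 blocks.

Z, total 660 blocks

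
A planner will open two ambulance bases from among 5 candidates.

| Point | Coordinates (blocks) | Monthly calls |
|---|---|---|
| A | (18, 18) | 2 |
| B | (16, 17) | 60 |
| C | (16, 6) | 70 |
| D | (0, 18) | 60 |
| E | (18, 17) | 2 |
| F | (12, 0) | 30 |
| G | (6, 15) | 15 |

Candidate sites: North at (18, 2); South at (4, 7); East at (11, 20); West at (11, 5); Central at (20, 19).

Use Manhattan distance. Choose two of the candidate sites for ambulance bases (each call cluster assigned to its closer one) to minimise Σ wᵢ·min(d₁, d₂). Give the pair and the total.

{East, West}, total 2048

Evaluate every pair (each demand assigned to the nearer of the two):
  {East, West}: total = 2048
  {North, East}: total = 2108
  {West, Central}: total = 2459
  {North, Central}: total = 2564
  {South, West}: total = 2748
  {South, Central}: total = 2784
  {North, South}: total = 2792
  {South, East}: total = 2808
  {East, Central}: total = 3124
  {North, West}: total = 3347
Best pair: {East, West} with total 2048.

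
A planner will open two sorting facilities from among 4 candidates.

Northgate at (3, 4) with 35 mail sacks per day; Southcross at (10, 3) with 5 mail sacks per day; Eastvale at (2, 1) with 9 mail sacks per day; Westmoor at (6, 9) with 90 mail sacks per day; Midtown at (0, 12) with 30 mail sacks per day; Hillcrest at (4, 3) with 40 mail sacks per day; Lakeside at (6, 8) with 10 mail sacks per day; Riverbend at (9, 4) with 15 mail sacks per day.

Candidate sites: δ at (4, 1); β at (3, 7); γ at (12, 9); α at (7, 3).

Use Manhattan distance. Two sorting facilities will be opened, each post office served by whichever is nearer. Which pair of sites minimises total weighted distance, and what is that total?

{β, α}, total 1078

Evaluate every pair (each demand assigned to the nearer of the two):
  {β, α}: total = 1078
  {δ, β}: total = 1093
  {β, γ}: total = 1258
  {δ, α}: total = 1438
  {δ, γ}: total = 1458
  {γ, α}: total = 1468
Best pair: {β, α} with total 1078.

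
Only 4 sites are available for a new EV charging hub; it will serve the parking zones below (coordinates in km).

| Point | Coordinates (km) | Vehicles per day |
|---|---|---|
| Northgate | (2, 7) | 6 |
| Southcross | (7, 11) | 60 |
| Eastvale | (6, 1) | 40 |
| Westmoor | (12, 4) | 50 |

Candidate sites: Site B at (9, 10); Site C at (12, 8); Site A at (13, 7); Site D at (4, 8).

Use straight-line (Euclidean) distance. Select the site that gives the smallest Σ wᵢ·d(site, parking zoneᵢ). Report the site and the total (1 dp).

Site B, total 894.7 km

Total weighted distance at each candidate:
  Site B (9, 10): total = 894.7
  Site C (12, 8): total = 978.9
  Site A (13, 7): total = 1025.6
  Site D (4, 8): total = 1006.4
Minimum is at Site B with total 894.7 km.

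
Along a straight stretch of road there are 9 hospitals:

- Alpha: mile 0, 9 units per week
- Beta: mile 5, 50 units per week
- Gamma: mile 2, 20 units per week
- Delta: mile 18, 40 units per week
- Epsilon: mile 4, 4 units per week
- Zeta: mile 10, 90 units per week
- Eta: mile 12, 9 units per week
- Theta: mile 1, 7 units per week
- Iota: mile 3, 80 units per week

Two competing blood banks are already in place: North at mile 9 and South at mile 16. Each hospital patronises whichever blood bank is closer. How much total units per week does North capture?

269

The indifferent point is the midpoint (9+16)/2 = 12.5; hospitals left of it (closer to North at 9) go to North, those right go to South.
  Alpha at 0 (w=9) → North
  Theta at 1 (w=7) → North
  Gamma at 2 (w=20) → North
  Iota at 3 (w=80) → North
  Epsilon at 4 (w=4) → North
  Beta at 5 (w=50) → North
  Zeta at 10 (w=90) → North
  Eta at 12 (w=9) → North
  Delta at 18 (w=40) → South
North captures 269; South captures 40.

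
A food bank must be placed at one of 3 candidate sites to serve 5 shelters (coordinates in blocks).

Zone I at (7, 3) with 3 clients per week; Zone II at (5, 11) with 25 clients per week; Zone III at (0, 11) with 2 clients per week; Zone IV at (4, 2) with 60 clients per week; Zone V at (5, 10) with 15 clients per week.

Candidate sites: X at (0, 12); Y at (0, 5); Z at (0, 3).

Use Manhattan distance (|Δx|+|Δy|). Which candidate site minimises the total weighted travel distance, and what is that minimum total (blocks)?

Total weighted distance at each candidate:
  X (0, 12): total = 1145
  Y (0, 5): total = 884
  Z (0, 3): total = 842
Minimum is at Z with total 842 blocks.

Z, total 842 blocks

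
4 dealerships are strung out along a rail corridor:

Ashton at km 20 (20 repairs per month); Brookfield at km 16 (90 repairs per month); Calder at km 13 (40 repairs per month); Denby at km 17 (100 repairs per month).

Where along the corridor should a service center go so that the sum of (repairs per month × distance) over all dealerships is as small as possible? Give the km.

x = 16

For a sum of weighted absolute distances on a line, the optimum is the weighted median (not the mean). Total weight W = 250; half-weight = 125.
Sort by position and accumulate weight:
  km 13 (Calder, w=40) → cum 40
  km 16 (Brookfield, w=90) → cum 130  ≥ 125 → median here
  km 17 (Denby, w=100) → cum 230
  km 20 (Ashton, w=20) → cum 250
Optimal location: km 16.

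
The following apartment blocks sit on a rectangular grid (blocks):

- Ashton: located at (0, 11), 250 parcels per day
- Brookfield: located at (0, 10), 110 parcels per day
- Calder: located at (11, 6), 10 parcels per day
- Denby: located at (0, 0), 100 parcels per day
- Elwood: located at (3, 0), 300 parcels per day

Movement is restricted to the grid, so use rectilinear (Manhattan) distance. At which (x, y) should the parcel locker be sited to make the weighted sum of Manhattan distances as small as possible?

Manhattan distance separates: Σwᵢ(|x−xᵢ|+|y−yᵢ|) = Σwᵢ|x−xᵢ| + Σwᵢ|y−yᵢ|, so x and y are optimised independently as 1-D weighted medians.
Total weight W = 770; half = 385.
x-coordinate, sorted with cumulative weight:
  x=0 (Ashton, w=250) cum 250
  x=0 (Brookfield, w=110) cum 360
  x=0 (Denby, w=100) cum 460  ← median
  x=3 (Elwood, w=300) cum 760
  x=11 (Calder, w=10) cum 770
⇒ x* = 0
y-coordinate, sorted with cumulative weight:
  y=0 (Denby, w=100) cum 100
  y=0 (Elwood, w=300) cum 400  ← median
  y=6 (Calder, w=10) cum 410
  y=10 (Brookfield, w=110) cum 520
  y=11 (Ashton, w=250) cum 770
⇒ y* = 0

(0, 0)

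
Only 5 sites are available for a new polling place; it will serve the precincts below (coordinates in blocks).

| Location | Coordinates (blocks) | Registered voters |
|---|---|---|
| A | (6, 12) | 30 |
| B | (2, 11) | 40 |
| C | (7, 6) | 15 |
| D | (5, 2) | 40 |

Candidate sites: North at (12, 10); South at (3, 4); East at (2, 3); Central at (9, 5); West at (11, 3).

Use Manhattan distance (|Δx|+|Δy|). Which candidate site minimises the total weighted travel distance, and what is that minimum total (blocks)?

South, total 900 blocks

Total weighted distance at each candidate:
  North (12, 10): total = 1415
  South (3, 4): total = 900
  East (2, 3): total = 990
  Central (9, 5): total = 1145
  West (11, 3): total = 1485
Minimum is at South with total 900 blocks.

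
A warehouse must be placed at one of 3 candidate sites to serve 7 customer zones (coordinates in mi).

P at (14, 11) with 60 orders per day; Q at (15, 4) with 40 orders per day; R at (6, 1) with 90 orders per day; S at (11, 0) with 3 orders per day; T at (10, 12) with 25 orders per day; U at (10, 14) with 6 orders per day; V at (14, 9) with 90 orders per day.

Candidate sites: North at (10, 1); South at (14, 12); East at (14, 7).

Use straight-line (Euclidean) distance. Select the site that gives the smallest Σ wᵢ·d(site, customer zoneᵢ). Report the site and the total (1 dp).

Total weighted distance at each candidate:
  North (10, 1): total = 2401.7
  South (14, 12): total = 2040.6
  East (14, 7): total = 1677.8
Minimum is at East with total 1677.8 mi.

East, total 1677.8 mi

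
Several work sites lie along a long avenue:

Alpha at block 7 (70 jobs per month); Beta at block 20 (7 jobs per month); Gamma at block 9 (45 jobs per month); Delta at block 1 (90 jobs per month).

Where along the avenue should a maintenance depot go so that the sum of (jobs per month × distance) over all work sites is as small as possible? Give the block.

x = 7

For a sum of weighted absolute distances on a line, the optimum is the weighted median (not the mean). Total weight W = 212; half-weight = 106.
Sort by position and accumulate weight:
  block 1 (Delta, w=90) → cum 90
  block 7 (Alpha, w=70) → cum 160  ≥ 106 → median here
  block 9 (Gamma, w=45) → cum 205
  block 20 (Beta, w=7) → cum 212
Optimal location: block 7.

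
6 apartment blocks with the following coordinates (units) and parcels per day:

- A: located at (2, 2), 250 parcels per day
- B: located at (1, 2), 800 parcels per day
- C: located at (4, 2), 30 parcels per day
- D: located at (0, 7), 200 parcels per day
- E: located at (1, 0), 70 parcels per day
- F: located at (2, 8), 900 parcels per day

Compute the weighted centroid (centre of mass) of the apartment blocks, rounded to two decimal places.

The minimiser of Σwᵢ‖p−pᵢ‖² is the weighted centroid p* = (Σwᵢpᵢ)/(Σwᵢ).
Σwᵢ = 2250.
Σwᵢxᵢ = 250·2 + 800·1 + 30·4 + 200·0 + 70·1 + 900·2 = 3290.
Σwᵢyᵢ = 250·2 + 800·2 + 30·2 + 200·7 + 70·0 + 900·8 = 10760.
x* = 3290/2250 = 1.46, y* = 10760/2250 = 4.78.

(1.46, 4.78)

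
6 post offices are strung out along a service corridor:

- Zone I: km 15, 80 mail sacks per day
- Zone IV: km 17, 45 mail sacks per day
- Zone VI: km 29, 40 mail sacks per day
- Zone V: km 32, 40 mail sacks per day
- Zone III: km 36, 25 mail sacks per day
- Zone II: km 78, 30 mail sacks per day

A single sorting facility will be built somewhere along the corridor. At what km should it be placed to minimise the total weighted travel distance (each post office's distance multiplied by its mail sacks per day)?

x = 29

For a sum of weighted absolute distances on a line, the optimum is the weighted median (not the mean). Total weight W = 260; half-weight = 130.
Sort by position and accumulate weight:
  km 15 (Zone I, w=80) → cum 80
  km 17 (Zone IV, w=45) → cum 125
  km 29 (Zone VI, w=40) → cum 165  ≥ 130 → median here
  km 32 (Zone V, w=40) → cum 205
  km 36 (Zone III, w=25) → cum 230
  km 78 (Zone II, w=30) → cum 260
Optimal location: km 29.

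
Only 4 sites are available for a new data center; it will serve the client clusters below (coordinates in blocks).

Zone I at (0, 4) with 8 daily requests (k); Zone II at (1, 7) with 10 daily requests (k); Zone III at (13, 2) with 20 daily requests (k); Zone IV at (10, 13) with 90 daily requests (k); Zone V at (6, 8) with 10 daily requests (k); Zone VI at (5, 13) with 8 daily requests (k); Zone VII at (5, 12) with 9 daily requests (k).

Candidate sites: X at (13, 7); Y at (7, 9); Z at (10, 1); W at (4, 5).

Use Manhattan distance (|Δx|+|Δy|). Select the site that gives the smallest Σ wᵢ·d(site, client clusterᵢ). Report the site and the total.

Y, total 1179 blocks

Total weighted distance at each candidate:
  X (13, 7): total = 1467
  Y (7, 9): total = 1179
  Z (10, 1): total = 1804
  W (4, 5): total = 1784
Minimum is at Y with total 1179 blocks.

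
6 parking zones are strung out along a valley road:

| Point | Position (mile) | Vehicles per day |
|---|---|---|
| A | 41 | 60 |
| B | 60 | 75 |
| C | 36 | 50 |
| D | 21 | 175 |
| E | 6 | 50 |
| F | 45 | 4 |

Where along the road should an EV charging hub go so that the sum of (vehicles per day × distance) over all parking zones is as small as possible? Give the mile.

x = 21

For a sum of weighted absolute distances on a line, the optimum is the weighted median (not the mean). Total weight W = 414; half-weight = 207.
Sort by position and accumulate weight:
  mile 6 (E, w=50) → cum 50
  mile 21 (D, w=175) → cum 225  ≥ 207 → median here
  mile 36 (C, w=50) → cum 275
  mile 41 (A, w=60) → cum 335
  mile 45 (F, w=4) → cum 339
  mile 60 (B, w=75) → cum 414
Optimal location: mile 21.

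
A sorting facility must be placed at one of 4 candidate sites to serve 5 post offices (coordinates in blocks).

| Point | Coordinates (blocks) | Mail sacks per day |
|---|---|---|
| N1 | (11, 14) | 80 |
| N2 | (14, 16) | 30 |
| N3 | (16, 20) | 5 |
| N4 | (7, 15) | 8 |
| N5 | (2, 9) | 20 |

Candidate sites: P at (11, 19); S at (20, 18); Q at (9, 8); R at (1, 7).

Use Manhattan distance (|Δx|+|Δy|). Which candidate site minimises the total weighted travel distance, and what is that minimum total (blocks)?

P, total 1054 blocks

Total weighted distance at each candidate:
  P (11, 19): total = 1054
  S (20, 18): total = 1978
  Q (9, 8): total = 1357
  R (1, 7): total = 2332
Minimum is at P with total 1054 blocks.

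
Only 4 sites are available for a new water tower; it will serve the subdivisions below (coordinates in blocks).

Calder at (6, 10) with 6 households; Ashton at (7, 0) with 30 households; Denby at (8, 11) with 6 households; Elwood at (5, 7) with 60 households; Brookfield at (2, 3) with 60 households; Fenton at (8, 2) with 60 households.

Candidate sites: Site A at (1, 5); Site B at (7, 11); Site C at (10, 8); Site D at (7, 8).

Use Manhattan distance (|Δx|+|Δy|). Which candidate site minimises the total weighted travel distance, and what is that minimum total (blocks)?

Total weighted distance at each candidate:
  Site A (1, 5): total = 1608
  Site B (7, 11): total = 2088
  Site C (10, 8): total = 2016
  Site D (7, 8): total = 1482
Minimum is at Site D with total 1482 blocks.

Site D, total 1482 blocks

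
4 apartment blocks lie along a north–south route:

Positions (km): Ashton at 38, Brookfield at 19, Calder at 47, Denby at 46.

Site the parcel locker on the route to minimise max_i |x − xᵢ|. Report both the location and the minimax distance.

The 1-center on a line is the midpoint of the two extreme points: leftmost at 19, rightmost at 47.
Optimal location = (19 + 47)/2 = 33; maximum distance = (47 − 19)/2 = 14.

location 33, max distance 14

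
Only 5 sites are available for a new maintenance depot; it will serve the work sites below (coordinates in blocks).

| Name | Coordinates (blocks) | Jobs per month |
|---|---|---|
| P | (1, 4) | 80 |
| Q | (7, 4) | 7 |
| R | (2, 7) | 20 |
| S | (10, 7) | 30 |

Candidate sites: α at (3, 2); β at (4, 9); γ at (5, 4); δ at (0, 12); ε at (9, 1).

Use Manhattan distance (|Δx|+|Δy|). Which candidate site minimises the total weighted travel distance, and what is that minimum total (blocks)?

γ, total 694 blocks

Total weighted distance at each candidate:
  α (3, 2): total = 842
  β (4, 9): total = 1016
  γ (5, 4): total = 694
  δ (0, 12): total = 1415
  ε (9, 1): total = 1385
Minimum is at γ with total 694 blocks.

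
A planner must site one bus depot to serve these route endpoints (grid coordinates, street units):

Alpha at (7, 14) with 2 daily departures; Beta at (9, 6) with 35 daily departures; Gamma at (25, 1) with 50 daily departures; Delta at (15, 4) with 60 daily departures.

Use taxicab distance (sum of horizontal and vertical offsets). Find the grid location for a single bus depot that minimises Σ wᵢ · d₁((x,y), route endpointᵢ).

Manhattan distance separates: Σwᵢ(|x−xᵢ|+|y−yᵢ|) = Σwᵢ|x−xᵢ| + Σwᵢ|y−yᵢ|, so x and y are optimised independently as 1-D weighted medians.
Total weight W = 147; half = 73.5.
x-coordinate, sorted with cumulative weight:
  x=7 (Alpha, w=2) cum 2
  x=9 (Beta, w=35) cum 37
  x=15 (Delta, w=60) cum 97  ← median
  x=25 (Gamma, w=50) cum 147
⇒ x* = 15
y-coordinate, sorted with cumulative weight:
  y=1 (Gamma, w=50) cum 50
  y=4 (Delta, w=60) cum 110  ← median
  y=6 (Beta, w=35) cum 145
  y=14 (Alpha, w=2) cum 147
⇒ y* = 4

(15, 4)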